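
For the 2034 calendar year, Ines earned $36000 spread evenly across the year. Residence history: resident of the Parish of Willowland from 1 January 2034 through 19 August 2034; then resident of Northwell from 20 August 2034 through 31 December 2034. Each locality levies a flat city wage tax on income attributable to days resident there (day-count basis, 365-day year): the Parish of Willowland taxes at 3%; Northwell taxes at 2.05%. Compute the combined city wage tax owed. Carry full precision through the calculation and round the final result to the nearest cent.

$954.44

The Parish of Willowland, 1 January – 19 August 2034: 231 days → $36000 × 3% × 231/365 = $683.5068
Northwell, 20 August – 31 December 2034: 134 days → $36000 × 2.05% × 134/365 = $270.9370
Total = $954.4438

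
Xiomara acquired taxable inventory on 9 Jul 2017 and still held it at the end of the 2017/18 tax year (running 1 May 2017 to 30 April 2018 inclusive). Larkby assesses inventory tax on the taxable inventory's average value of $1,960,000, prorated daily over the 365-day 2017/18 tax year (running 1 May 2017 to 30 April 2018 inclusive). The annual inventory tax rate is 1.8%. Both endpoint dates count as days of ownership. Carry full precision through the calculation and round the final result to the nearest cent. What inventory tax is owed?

Days held (9 Jul 2017 – 30 Apr 2018): 296 out of 365
Tax = $1,960,000 × 1.8% × 296/365 = $28,610.6301

$28,610.63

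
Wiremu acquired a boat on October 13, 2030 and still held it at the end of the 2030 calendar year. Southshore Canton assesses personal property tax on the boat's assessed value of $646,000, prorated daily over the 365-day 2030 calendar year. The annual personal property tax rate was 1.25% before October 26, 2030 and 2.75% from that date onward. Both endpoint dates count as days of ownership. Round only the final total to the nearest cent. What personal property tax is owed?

$3,548.58

October 13 – October 25, 2030: 13 days at 1.25% → $646,000 × 1.25% × 13/365 = $287.6027
October 26 – December 31, 2030: 67 days at 2.75% → $646,000 × 2.75% × 67/365 = $3,260.9726
Total = $3,548.5753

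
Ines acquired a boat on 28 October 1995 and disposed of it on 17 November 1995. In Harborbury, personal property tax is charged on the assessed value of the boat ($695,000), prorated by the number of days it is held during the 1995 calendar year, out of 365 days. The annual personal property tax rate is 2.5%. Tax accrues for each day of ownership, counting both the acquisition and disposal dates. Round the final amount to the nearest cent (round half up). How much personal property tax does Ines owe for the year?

Days held (28 October – 17 November 1995): 21 out of 365
Tax = $695,000 × 2.5% × 21/365 = $999.6575

$999.66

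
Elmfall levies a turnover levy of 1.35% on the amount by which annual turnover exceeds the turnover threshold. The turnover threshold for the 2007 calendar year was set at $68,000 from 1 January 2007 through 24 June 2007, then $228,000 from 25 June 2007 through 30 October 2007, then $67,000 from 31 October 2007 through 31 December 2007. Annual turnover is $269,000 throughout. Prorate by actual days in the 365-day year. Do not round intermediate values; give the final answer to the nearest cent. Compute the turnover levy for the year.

1 January – 24 June 2007: 175 days, exemption $68,000 → ($269,000 − $68,000) × 1.35% × 175/365 = $1,300.9932
25 June – 30 October 2007: 128 days, exemption $228,000 → ($269,000 − $228,000) × 1.35% × 128/365 = $194.1041
31 October – 31 December 2007: 62 days, exemption $67,000 → ($269,000 − $67,000) × 1.35% × 62/365 = $463.2164
Total = $1,958.3137

$1,958.31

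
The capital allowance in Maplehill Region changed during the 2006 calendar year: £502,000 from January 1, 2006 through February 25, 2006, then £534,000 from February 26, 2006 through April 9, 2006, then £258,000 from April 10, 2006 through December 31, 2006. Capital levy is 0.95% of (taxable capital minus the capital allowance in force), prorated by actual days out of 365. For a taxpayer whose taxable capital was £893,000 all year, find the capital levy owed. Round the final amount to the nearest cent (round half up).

£5,367.97

January 1 – February 25, 2006: 56 days, exemption £502,000 → (£893,000 − £502,000) × 0.95% × 56/365 = £569.8959
February 26 – April 9, 2006: 43 days, exemption £534,000 → (£893,000 − £534,000) × 0.95% × 43/365 = £401.7849
April 10 – December 31, 2006: 266 days, exemption £258,000 → (£893,000 − £258,000) × 0.95% × 266/365 = £4,396.2877
Total = £5,367.9685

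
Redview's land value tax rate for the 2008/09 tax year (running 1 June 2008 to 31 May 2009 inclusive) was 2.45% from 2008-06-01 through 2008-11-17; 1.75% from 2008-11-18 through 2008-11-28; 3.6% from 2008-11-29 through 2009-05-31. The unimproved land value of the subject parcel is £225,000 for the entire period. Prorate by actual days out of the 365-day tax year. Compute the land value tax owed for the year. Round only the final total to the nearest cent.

2008-06-01 to 2008-11-17: 170 days at 2.45% → £225,000 × 2.45% × 170/365 = £2,567.4658
2008-11-18 to 2008-11-28: 11 days at 1.75% → £225,000 × 1.75% × 11/365 = £118.6644
2008-11-29 to 2009-05-31: 184 days at 3.6% → £225,000 × 3.6% × 184/365 = £4,083.2877
Total = £6,769.4178

£6,769.42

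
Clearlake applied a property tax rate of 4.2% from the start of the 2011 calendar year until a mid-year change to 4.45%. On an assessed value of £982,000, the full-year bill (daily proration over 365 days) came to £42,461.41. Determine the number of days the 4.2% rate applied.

184 days

Let d = days at the first rate; then 365 − d days at the second rate.
£982,000 × [4.2%·d + 4.45%·(365−d)] / 365 = £42,461.41
Solving gives d = 184, so the new rate took effect on July 4, 2011.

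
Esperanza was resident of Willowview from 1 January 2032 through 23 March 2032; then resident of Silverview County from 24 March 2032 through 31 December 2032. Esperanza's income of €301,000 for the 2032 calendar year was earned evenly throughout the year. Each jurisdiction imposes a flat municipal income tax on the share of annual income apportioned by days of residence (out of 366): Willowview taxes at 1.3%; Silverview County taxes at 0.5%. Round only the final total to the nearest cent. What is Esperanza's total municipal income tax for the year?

€2,051.08

Willowview, 1 January – 23 March 2032: 83 days → €301,000 × 1.3% × 83/366 = €887.3743
Silverview County, 24 March – 31 December 2032: 283 days → €301,000 × 0.5% × 283/366 = €1,163.7022
Total = €2,051.0765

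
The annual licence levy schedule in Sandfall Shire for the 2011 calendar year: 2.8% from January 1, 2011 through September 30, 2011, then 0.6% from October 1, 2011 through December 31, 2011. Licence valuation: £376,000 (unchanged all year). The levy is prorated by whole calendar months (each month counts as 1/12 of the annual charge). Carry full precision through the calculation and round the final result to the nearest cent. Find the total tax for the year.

January 1 – September 30, 2011: 9 months at 2.8% → £376,000 × 2.8% × 9/12 = £7,896.0000
October 1 – December 31, 2011: 3 months at 0.6% → £376,000 × 0.6% × 3/12 = £564.0000
Total = £8,460.0000

£8,460.00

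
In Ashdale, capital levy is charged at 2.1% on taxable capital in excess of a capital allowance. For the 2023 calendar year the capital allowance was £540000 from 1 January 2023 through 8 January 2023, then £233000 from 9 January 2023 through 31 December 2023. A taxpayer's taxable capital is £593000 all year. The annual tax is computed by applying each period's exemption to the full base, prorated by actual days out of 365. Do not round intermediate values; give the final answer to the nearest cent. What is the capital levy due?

£7418.70

1 January – 8 January 2023: 8 days, exemption £540000 → (£593000 − £540000) × 2.1% × 8/365 = £24.3945
9 January – 31 December 2023: 357 days, exemption £233000 → (£593000 − £233000) × 2.1% × 357/365 = £7394.3014
Total = £7418.6959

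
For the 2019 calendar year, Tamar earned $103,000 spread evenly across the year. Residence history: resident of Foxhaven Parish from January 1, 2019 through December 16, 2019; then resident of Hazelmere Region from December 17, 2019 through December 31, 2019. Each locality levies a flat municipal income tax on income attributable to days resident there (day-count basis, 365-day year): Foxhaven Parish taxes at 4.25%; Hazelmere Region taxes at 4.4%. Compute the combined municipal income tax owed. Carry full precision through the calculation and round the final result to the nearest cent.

$4,383.85

Foxhaven Parish, January 1 – December 16, 2019: 350 days → $103,000 × 4.25% × 350/365 = $4,197.6027
Hazelmere Region, December 17 – December 31, 2019: 15 days → $103,000 × 4.4% × 15/365 = $186.2466
Total = $4,383.8493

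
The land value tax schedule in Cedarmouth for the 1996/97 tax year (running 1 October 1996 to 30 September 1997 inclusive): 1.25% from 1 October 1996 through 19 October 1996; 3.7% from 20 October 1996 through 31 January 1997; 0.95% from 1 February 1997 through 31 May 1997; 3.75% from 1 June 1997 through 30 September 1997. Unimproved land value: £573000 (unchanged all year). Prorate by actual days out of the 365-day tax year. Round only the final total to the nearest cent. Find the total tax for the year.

1 October – 19 October 1996: 19 days at 1.25% → £573000 × 1.25% × 19/365 = £372.8425
20 October 1996 – 31 January 1997: 104 days at 3.7% → £573000 × 3.7% × 104/365 = £6040.8329
1 February – 31 May 1997: 120 days at 0.95% → £573000 × 0.95% × 120/365 = £1789.6438
1 June – 30 September 1997: 122 days at 3.75% → £573000 × 3.75% × 122/365 = £7182.1233
Total = £15385.4425

£15385.44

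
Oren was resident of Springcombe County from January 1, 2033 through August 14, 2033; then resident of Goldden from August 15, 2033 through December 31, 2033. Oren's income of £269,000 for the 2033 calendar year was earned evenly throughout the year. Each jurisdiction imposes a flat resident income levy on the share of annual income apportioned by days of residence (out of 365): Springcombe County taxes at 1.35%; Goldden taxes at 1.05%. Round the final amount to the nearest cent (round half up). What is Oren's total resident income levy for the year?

£3,324.18

Springcombe County, January 1 – August 14, 2033: 226 days → £269,000 × 1.35% × 226/365 = £2,248.5452
Goldden, August 15 – December 31, 2033: 139 days → £269,000 × 1.05% × 139/365 = £1,075.6315
Total = £3,324.1767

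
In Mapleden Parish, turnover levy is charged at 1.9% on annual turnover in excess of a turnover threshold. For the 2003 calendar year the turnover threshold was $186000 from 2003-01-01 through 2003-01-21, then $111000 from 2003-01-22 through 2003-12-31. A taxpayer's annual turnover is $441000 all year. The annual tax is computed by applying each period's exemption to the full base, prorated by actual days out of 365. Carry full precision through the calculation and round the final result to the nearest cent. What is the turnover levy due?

2003-01-01 to 2003-01-21: 21 days, exemption $186000 → ($441000 − $186000) × 1.9% × 21/365 = $278.7534
2003-01-22 to 2003-12-31: 344 days, exemption $111000 → ($441000 − $111000) × 1.9% × 344/365 = $5909.2603
Total = $6188.0137

$6188.01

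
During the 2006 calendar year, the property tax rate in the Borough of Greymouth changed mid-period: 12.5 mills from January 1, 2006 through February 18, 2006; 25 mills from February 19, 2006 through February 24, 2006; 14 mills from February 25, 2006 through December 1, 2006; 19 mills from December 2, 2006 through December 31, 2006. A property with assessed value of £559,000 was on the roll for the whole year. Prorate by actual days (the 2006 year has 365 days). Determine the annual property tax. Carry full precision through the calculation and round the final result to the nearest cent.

£8,044.24

January 1 – February 18, 2006: 49 days at 12.5 mills → £559,000 × 1.25% × 49/365 = £938.0479
February 19 – February 24, 2006: 6 days at 25 mills → £559,000 × 2.5% × 6/365 = £229.7260
February 25 – December 1, 2006: 280 days at 14 mills → £559,000 × 1.4% × 280/365 = £6,003.5068
December 2 – December 31, 2006: 30 days at 19 mills → £559,000 × 1.9% × 30/365 = £872.9589
Total = £8,044.2397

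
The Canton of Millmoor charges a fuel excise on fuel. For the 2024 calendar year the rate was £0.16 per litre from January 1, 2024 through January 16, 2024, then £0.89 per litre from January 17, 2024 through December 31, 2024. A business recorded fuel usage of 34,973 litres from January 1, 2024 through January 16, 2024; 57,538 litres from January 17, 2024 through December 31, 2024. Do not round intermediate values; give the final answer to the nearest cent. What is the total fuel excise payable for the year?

January 1 – January 16, 2024: 34,973 litres at £0.16/litre → £5,595.68
January 17 – December 31, 2024: 57,538 litres at £0.89/litre → £51,208.82

£56,804.50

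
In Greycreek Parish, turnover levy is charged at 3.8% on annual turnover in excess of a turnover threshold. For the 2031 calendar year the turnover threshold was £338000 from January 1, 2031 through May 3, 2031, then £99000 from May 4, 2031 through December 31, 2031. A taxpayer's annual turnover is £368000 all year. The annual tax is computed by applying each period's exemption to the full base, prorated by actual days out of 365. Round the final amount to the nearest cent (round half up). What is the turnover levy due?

£7161.49

January 1 – May 3, 2031: 123 days, exemption £338000 → (£368000 − £338000) × 3.8% × 123/365 = £384.1644
May 4 – December 31, 2031: 242 days, exemption £99000 → (£368000 − £99000) × 3.8% × 242/365 = £6777.3260
Total = £7161.4904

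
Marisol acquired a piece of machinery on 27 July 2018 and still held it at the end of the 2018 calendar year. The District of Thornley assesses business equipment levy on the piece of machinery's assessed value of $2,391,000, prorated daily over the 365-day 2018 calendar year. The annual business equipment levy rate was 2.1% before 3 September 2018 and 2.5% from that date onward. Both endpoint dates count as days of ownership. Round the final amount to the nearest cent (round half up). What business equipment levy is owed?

27 July – 2 September 2018: 38 days at 2.1% → $2,391,000 × 2.1% × 38/365 = $5,227.4466
3 September – 31 December 2018: 120 days at 2.5% → $2,391,000 × 2.5% × 120/365 = $19,652.0548
Total = $24,879.5014

$24,879.50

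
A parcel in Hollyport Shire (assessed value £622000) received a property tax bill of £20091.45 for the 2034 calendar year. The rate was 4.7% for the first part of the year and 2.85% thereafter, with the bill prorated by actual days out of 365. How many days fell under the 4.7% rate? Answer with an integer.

75 days

Let d = days at the first rate; then 365 − d days at the second rate.
£622000 × [4.7%·d + 2.85%·(365−d)] / 365 = £20091.45
Solving gives d = 75, so the new rate took effect on March 17, 2034.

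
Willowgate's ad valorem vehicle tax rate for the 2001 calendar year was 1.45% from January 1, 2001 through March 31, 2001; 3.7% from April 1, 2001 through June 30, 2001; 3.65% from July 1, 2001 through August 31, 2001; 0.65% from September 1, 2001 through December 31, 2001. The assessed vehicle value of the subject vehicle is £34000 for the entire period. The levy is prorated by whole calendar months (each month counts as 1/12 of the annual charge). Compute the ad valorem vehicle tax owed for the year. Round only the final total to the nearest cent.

January 1 – March 31, 2001: 3 months at 1.45% → £34000 × 1.45% × 3/12 = £123.2500
April 1 – June 30, 2001: 3 months at 3.7% → £34000 × 3.7% × 3/12 = £314.5000
July 1 – August 31, 2001: 2 months at 3.65% → £34000 × 3.65% × 2/12 = £206.8333
September 1 – December 31, 2001: 4 months at 0.65% → £34000 × 0.65% × 4/12 = £73.6667
Total = £718.2500

£718.25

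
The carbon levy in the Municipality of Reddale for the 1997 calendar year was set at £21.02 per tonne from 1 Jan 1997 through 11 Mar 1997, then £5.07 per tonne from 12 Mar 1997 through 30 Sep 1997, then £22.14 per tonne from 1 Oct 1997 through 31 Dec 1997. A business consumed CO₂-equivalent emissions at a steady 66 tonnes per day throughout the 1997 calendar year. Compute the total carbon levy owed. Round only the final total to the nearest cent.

£299,474.34

1 Jan – 11 Mar 1997: 70 days × 66 tonnes/day = 4,620 tonnes at £21.02/tonne → £97,112.40
12 Mar – 30 Sep 1997: 203 days × 66 tonnes/day = 13,398 tonnes at £5.07/tonne → £67,927.86
1 Oct – 31 Dec 1997: 92 days × 66 tonnes/day = 6,072 tonnes at £22.14/tonne → £134,434.08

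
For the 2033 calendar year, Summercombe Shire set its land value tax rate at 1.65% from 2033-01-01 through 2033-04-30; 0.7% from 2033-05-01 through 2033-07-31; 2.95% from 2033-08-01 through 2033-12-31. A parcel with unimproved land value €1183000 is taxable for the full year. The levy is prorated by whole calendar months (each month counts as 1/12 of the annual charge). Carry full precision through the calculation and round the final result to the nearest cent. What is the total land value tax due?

2033-01-01 to 2033-04-30: 4 months at 1.65% → €1183000 × 1.65% × 4/12 = €6506.5000
2033-05-01 to 2033-07-31: 3 months at 0.7% → €1183000 × 0.7% × 3/12 = €2070.2500
2033-08-01 to 2033-12-31: 5 months at 2.95% → €1183000 × 2.95% × 5/12 = €14541.0417
Total = €23117.7917

€23117.79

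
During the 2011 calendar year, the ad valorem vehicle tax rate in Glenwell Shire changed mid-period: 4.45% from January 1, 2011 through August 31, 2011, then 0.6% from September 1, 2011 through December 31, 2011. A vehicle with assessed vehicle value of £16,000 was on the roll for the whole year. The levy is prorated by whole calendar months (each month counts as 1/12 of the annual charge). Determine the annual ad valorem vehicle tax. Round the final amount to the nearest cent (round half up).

January 1 – August 31, 2011: 8 months at 4.45% → £16,000 × 4.45% × 8/12 = £474.6667
September 1 – December 31, 2011: 4 months at 0.6% → £16,000 × 0.6% × 4/12 = £32.0000
Total = £506.6667

£506.67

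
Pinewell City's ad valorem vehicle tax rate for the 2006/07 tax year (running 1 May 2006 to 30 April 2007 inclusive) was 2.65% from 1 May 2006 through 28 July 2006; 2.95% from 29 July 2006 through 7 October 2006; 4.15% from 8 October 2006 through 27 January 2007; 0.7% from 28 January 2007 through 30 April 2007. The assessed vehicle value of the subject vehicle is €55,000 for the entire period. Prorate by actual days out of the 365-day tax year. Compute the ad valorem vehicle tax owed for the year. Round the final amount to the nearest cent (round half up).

1 May – 28 July 2006: 89 days at 2.65% → €55,000 × 2.65% × 89/365 = €355.3904
29 July – 7 October 2006: 71 days at 2.95% → €55,000 × 2.95% × 71/365 = €315.6096
8 October 2006 – 27 January 2007: 112 days at 4.15% → €55,000 × 4.15% × 112/365 = €700.3836
28 January – 30 April 2007: 93 days at 0.7% → €55,000 × 0.7% × 93/365 = €98.0959
Total = €1,469.4795

€1,469.48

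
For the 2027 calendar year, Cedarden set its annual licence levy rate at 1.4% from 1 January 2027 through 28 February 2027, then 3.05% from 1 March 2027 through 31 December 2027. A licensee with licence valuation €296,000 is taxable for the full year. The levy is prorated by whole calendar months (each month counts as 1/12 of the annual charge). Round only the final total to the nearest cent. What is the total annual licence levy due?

1 January – 28 February 2027: 2 months at 1.4% → €296,000 × 1.4% × 2/12 = €690.6667
1 March – 31 December 2027: 10 months at 3.05% → €296,000 × 3.05% × 10/12 = €7,523.3333
Total = €8,214.0000

€8,214.00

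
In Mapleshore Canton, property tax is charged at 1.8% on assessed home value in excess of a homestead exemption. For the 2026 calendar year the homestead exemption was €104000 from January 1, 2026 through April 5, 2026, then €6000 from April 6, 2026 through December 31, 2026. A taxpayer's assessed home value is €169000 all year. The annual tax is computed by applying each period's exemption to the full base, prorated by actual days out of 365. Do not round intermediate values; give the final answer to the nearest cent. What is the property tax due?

January 1 – April 5, 2026: 95 days, exemption €104000 → (€169000 − €104000) × 1.8% × 95/365 = €304.5205
April 6 – December 31, 2026: 270 days, exemption €6000 → (€169000 − €6000) × 1.8% × 270/365 = €2170.3562
Total = €2474.8767

€2474.88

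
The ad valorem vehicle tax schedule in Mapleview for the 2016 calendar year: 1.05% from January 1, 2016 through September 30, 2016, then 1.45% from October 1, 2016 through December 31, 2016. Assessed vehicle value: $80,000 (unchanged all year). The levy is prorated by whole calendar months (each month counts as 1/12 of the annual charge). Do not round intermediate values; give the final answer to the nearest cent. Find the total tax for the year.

January 1 – September 30, 2016: 9 months at 1.05% → $80,000 × 1.05% × 9/12 = $630.0000
October 1 – December 31, 2016: 3 months at 1.45% → $80,000 × 1.45% × 3/12 = $290.0000
Total = $920.0000

$920.00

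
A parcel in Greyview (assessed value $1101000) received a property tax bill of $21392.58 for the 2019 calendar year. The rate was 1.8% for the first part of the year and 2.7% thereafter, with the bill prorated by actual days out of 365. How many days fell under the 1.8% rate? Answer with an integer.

Let d = days at the first rate; then 365 − d days at the second rate.
$1101000 × [1.8%·d + 2.7%·(365−d)] / 365 = $21392.58
Solving gives d = 307, so the new rate took effect on 4 Nov 2019.

307 days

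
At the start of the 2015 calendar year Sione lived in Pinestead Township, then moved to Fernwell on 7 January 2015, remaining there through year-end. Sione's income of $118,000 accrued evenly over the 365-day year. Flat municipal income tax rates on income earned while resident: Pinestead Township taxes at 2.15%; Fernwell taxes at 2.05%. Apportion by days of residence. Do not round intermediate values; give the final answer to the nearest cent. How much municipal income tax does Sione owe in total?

Pinestead Township, 1 January – 6 January 2015: 6 days → $118,000 × 2.15% × 6/365 = $41.7041
Fernwell, 7 January – 31 December 2015: 359 days → $118,000 × 2.05% × 359/365 = $2,379.2356
Total = $2,420.9397

$2,420.94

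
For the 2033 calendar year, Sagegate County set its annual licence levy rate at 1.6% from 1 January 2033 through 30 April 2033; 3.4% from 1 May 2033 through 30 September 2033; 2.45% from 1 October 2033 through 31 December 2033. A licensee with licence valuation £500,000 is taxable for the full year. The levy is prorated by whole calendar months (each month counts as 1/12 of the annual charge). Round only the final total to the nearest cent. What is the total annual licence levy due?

£12,812.50

1 January – 30 April 2033: 4 months at 1.6% → £500,000 × 1.6% × 4/12 = £2,666.6667
1 May – 30 September 2033: 5 months at 3.4% → £500,000 × 3.4% × 5/12 = £7,083.3333
1 October – 31 December 2033: 3 months at 2.45% → £500,000 × 2.45% × 3/12 = £3,062.5000
Total = £12,812.5000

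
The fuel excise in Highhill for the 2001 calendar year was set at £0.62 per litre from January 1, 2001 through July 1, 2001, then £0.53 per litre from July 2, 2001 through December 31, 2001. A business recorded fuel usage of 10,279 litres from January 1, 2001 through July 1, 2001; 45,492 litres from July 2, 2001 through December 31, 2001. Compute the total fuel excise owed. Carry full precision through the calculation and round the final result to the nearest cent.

£30,483.74

January 1 – July 1, 2001: 10,279 litres at £0.62/litre → £6,372.98
July 2 – December 31, 2001: 45,492 litres at £0.53/litre → £24,110.76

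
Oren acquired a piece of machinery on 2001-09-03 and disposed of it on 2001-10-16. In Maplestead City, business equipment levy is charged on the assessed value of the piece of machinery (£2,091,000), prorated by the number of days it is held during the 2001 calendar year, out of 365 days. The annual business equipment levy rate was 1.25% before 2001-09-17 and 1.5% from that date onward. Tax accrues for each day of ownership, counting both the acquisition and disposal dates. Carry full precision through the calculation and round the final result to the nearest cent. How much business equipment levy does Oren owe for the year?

£3,580.48

2001-09-03 to 2001-09-16: 14 days at 1.25% → £2,091,000 × 1.25% × 14/365 = £1,002.5342
2001-09-17 to 2001-10-16: 30 days at 1.5% → £2,091,000 × 1.5% × 30/365 = £2,577.9452
Total = £3,580.4795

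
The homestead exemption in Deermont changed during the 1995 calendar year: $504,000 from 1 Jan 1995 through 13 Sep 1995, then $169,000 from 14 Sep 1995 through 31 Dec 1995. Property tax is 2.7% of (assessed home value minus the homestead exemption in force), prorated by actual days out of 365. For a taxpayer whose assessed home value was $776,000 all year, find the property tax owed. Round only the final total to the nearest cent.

1 Jan – 13 Sep 1995: 256 days, exemption $504,000 → ($776,000 − $504,000) × 2.7% × 256/365 = $5,150.8603
14 Sep – 31 Dec 1995: 109 days, exemption $169,000 → ($776,000 − $169,000) × 2.7% × 109/365 = $4,894.2493
Total = $10,045.1096

$10,045.11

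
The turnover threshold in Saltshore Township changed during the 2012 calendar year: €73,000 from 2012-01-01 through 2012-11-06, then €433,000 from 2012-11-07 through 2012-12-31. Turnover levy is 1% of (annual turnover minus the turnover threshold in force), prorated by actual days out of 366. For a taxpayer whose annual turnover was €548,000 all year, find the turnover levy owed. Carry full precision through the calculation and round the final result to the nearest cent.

2012-01-01 to 2012-11-06: 311 days, exemption €73,000 → (€548,000 − €73,000) × 1% × 311/366 = €4,036.2022
2012-11-07 to 2012-12-31: 55 days, exemption €433,000 → (€548,000 − €433,000) × 1% × 55/366 = €172.8142
Total = €4,209.0164

€4,209.02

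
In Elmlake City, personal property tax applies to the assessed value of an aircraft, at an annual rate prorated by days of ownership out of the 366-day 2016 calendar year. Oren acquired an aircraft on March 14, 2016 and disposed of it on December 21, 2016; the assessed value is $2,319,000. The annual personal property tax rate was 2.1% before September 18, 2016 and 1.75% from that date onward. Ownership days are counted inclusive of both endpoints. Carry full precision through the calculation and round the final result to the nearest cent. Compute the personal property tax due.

$35,548.50

March 14 – September 17, 2016: 188 days at 2.1% → $2,319,000 × 2.1% × 188/366 = $25,014.7869
September 18 – December 21, 2016: 95 days at 1.75% → $2,319,000 × 1.75% × 95/366 = $10,533.7090
Total = $35,548.4959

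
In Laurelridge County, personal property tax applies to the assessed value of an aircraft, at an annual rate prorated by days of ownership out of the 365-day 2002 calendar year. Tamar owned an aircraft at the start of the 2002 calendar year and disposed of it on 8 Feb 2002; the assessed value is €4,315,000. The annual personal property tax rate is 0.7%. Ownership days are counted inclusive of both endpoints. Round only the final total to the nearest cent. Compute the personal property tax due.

€3,227.38

Days held (1 Jan – 8 Feb 2002): 39 out of 365
Tax = €4,315,000 × 0.7% × 39/365 = €3,227.3836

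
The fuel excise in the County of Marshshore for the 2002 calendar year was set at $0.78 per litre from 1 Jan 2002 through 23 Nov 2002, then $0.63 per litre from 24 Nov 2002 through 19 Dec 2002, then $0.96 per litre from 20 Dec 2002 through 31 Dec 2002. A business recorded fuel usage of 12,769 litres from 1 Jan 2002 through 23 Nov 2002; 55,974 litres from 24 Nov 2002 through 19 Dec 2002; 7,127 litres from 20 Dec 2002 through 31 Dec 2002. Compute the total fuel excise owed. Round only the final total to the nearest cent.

1 Jan – 23 Nov 2002: 12,769 litres at $0.78/litre → $9,959.82
24 Nov – 19 Dec 2002: 55,974 litres at $0.63/litre → $35,263.62
20 Dec – 31 Dec 2002: 7,127 litres at $0.96/litre → $6,841.92

$52,065.36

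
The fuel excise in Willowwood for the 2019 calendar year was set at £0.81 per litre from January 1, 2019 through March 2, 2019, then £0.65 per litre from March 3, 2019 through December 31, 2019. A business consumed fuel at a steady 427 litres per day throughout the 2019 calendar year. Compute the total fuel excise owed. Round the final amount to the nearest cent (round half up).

£105,473.27

January 1 – March 2, 2019: 61 days × 427 litres/day = 26,047 litres at £0.81/litre → £21,098.07
March 3 – December 31, 2019: 304 days × 427 litres/day = 129,808 litres at £0.65/litre → £84,375.20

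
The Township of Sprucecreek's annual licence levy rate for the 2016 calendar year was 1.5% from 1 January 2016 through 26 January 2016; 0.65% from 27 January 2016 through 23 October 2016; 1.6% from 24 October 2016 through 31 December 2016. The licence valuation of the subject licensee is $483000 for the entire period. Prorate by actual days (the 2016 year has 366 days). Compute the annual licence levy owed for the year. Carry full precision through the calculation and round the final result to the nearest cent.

1 January – 26 January 2016: 26 days at 1.5% → $483000 × 1.5% × 26/366 = $514.6721
27 January – 23 October 2016: 271 days at 0.65% → $483000 × 0.65% × 271/366 = $2324.6025
24 October – 31 December 2016: 69 days at 1.6% → $483000 × 1.6% × 69/366 = $1456.9180
Total = $4296.1926

$4296.19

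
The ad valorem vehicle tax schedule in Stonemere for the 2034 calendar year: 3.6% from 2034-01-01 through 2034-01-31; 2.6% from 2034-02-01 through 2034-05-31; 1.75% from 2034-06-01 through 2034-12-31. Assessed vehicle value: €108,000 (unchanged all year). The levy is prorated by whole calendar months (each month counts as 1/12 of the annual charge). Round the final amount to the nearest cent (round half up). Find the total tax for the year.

2034-01-01 to 2034-01-31: 1 month at 3.6% → €108,000 × 3.6% × 1/12 = €324.0000
2034-02-01 to 2034-05-31: 4 months at 2.6% → €108,000 × 2.6% × 4/12 = €936.0000
2034-06-01 to 2034-12-31: 7 months at 1.75% → €108,000 × 1.75% × 7/12 = €1,102.5000
Total = €2,362.5000

€2,362.50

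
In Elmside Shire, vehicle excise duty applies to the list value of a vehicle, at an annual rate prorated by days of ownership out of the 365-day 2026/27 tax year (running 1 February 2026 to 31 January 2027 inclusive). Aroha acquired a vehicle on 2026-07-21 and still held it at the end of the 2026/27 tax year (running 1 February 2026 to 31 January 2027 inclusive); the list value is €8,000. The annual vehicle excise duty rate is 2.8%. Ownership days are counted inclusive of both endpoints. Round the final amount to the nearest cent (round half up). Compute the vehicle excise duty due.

Days held (2026-07-21 to 2027-01-31): 195 out of 365
Tax = €8,000 × 2.8% × 195/365 = €119.6712

€119.67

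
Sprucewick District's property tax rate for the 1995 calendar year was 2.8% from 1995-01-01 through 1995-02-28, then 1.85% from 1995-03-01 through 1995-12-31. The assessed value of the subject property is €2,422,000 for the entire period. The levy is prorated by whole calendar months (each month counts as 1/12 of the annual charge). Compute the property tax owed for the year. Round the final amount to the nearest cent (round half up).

€48,641.83

1995-01-01 to 1995-02-28: 2 months at 2.8% → €2,422,000 × 2.8% × 2/12 = €11,302.6667
1995-03-01 to 1995-12-31: 10 months at 1.85% → €2,422,000 × 1.85% × 10/12 = €37,339.1667
Total = €48,641.8333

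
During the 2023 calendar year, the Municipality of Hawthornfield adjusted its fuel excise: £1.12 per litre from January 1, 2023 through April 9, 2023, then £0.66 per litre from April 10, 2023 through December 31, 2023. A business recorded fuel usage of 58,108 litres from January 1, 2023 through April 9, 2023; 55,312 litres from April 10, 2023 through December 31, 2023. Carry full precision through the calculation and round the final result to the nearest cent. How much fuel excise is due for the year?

£101,586.88

January 1 – April 9, 2023: 58,108 litres at £1.12/litre → £65,080.96
April 10 – December 31, 2023: 55,312 litres at £0.66/litre → £36,505.92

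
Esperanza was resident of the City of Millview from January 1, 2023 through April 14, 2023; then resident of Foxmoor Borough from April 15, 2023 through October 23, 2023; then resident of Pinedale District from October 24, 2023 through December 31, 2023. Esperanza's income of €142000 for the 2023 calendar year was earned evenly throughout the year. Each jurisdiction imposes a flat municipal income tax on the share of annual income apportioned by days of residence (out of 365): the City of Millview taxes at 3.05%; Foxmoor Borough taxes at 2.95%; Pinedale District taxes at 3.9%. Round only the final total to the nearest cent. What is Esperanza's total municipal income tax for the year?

€4484.48

The City of Millview, January 1 – April 14, 2023: 104 days → €142000 × 3.05% × 104/365 = €1234.0384
Foxmoor Borough, April 15 – October 23, 2023: 192 days → €142000 × 2.95% × 192/365 = €2203.5288
Pinedale District, October 24 – December 31, 2023: 69 days → €142000 × 3.9% × 69/365 = €1046.9096
Total = €4484.4767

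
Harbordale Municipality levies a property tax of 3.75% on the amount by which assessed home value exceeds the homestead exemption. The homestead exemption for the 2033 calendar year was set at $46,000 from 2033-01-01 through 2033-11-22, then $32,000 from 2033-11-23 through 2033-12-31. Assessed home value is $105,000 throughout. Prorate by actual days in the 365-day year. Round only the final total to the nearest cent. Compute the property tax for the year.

$2,268.60

2033-01-01 to 2033-11-22: 326 days, exemption $46,000 → ($105,000 − $46,000) × 3.75% × 326/365 = $1,976.0959
2033-11-23 to 2033-12-31: 39 days, exemption $32,000 → ($105,000 − $32,000) × 3.75% × 39/365 = $292.5000
Total = $2,268.5959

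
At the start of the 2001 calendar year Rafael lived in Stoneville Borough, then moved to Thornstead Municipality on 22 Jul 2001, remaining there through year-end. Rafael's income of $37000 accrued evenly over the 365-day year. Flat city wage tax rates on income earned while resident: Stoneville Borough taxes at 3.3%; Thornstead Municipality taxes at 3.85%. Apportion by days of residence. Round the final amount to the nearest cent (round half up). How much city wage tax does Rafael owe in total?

$1311.88

Stoneville Borough, 1 Jan – 21 Jul 2001: 202 days → $37000 × 3.3% × 202/365 = $675.7315
Thornstead Municipality, 22 Jul – 31 Dec 2001: 163 days → $37000 × 3.85% × 163/365 = $636.1466
Total = $1311.8781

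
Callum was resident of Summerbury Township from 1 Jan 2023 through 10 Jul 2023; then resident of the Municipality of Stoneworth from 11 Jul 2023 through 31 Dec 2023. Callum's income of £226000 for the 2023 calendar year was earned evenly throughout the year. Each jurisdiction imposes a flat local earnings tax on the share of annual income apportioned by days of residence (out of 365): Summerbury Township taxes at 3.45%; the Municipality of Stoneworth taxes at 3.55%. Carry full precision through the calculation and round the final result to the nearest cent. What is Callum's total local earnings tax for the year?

£7904.74

Summerbury Township, 1 Jan – 10 Jul 2023: 191 days → £226000 × 3.45% × 191/365 = £4080.0740
The Municipality of Stoneworth, 11 Jul – 31 Dec 2023: 174 days → £226000 × 3.55% × 174/365 = £3824.6630
Total = £7904.7370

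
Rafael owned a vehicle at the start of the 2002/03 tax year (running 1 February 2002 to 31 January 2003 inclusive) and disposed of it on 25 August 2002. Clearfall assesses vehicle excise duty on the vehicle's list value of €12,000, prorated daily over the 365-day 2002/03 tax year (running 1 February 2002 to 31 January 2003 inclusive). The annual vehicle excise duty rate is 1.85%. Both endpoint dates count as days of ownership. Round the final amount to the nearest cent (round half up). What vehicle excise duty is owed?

Days held (1 February – 25 August 2002): 206 out of 365
Tax = €12,000 × 1.85% × 206/365 = €125.2932

€125.29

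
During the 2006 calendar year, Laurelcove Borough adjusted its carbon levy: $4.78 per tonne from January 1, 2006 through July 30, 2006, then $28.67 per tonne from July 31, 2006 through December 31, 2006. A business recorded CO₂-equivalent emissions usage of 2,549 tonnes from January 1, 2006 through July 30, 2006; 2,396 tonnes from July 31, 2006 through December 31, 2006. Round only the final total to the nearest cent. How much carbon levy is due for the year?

January 1 – July 30, 2006: 2,549 tonnes at $4.78/tonne → $12,184.22
July 31 – December 31, 2006: 2,396 tonnes at $28.67/tonne → $68,693.32

$80,877.54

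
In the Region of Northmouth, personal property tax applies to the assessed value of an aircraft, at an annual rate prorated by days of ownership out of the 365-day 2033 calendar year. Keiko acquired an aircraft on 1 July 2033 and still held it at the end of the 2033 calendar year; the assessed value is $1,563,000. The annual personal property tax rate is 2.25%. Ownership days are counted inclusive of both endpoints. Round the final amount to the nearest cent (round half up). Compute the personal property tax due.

$17,728.27

Days held (1 July – 31 December 2033): 184 out of 365
Tax = $1,563,000 × 2.25% × 184/365 = $17,728.2740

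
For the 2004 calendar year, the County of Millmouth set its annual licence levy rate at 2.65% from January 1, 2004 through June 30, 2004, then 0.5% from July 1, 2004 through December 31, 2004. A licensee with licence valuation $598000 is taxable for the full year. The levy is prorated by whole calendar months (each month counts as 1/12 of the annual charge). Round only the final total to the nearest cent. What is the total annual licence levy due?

$9418.50

January 1 – June 30, 2004: 6 months at 2.65% → $598000 × 2.65% × 6/12 = $7923.5000
July 1 – December 31, 2004: 6 months at 0.5% → $598000 × 0.5% × 6/12 = $1495.0000
Total = $9418.5000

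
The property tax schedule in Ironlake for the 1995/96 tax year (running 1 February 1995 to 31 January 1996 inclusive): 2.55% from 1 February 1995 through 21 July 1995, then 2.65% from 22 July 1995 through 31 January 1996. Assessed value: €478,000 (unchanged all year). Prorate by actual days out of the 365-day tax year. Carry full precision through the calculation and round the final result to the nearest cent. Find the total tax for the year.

€12,443.06

1 February – 21 July 1995: 171 days at 2.55% → €478,000 × 2.55% × 171/365 = €5,710.4630
22 July 1995 – 31 January 1996: 194 days at 2.65% → €478,000 × 2.65% × 194/365 = €6,732.5973
Total = €12,443.0603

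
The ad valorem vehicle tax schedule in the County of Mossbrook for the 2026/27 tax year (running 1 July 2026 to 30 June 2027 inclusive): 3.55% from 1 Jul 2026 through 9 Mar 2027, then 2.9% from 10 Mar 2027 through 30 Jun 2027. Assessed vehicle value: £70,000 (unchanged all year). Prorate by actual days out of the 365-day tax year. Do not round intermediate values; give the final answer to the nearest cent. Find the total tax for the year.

1 Jul 2026 – 9 Mar 2027: 252 days at 3.55% → £70,000 × 3.55% × 252/365 = £1,715.6712
10 Mar – 30 Jun 2027: 113 days at 2.9% → £70,000 × 2.9% × 113/365 = £628.4658
Total = £2,344.1370

£2,344.14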